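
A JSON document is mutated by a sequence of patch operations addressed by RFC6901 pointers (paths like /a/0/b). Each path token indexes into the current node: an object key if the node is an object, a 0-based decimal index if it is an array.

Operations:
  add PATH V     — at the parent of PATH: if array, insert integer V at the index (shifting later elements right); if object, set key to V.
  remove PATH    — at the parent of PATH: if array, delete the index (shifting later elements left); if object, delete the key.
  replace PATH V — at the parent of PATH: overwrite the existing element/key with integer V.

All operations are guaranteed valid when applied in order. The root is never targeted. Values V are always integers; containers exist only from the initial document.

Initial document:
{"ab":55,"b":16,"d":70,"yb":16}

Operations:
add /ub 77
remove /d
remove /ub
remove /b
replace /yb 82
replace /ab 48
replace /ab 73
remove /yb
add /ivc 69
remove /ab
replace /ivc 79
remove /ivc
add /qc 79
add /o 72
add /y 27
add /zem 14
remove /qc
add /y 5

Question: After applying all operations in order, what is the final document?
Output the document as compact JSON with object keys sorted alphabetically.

Answer: {"o":72,"y":5,"zem":14}

Derivation:
After op 1 (add /ub 77): {"ab":55,"b":16,"d":70,"ub":77,"yb":16}
After op 2 (remove /d): {"ab":55,"b":16,"ub":77,"yb":16}
After op 3 (remove /ub): {"ab":55,"b":16,"yb":16}
After op 4 (remove /b): {"ab":55,"yb":16}
After op 5 (replace /yb 82): {"ab":55,"yb":82}
After op 6 (replace /ab 48): {"ab":48,"yb":82}
After op 7 (replace /ab 73): {"ab":73,"yb":82}
After op 8 (remove /yb): {"ab":73}
After op 9 (add /ivc 69): {"ab":73,"ivc":69}
After op 10 (remove /ab): {"ivc":69}
After op 11 (replace /ivc 79): {"ivc":79}
After op 12 (remove /ivc): {}
After op 13 (add /qc 79): {"qc":79}
After op 14 (add /o 72): {"o":72,"qc":79}
After op 15 (add /y 27): {"o":72,"qc":79,"y":27}
After op 16 (add /zem 14): {"o":72,"qc":79,"y":27,"zem":14}
After op 17 (remove /qc): {"o":72,"y":27,"zem":14}
After op 18 (add /y 5): {"o":72,"y":5,"zem":14}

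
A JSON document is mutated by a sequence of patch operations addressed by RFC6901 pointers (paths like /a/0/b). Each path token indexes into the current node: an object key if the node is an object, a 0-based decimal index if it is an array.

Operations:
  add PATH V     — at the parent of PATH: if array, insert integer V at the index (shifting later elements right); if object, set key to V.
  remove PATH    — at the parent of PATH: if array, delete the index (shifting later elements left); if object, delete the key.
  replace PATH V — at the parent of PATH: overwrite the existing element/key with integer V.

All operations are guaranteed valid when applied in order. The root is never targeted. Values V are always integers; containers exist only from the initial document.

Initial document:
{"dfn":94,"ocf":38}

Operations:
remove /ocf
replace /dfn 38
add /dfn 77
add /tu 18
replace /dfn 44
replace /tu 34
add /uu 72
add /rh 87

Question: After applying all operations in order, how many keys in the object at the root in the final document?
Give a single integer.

Answer: 4

Derivation:
After op 1 (remove /ocf): {"dfn":94}
After op 2 (replace /dfn 38): {"dfn":38}
After op 3 (add /dfn 77): {"dfn":77}
After op 4 (add /tu 18): {"dfn":77,"tu":18}
After op 5 (replace /dfn 44): {"dfn":44,"tu":18}
After op 6 (replace /tu 34): {"dfn":44,"tu":34}
After op 7 (add /uu 72): {"dfn":44,"tu":34,"uu":72}
After op 8 (add /rh 87): {"dfn":44,"rh":87,"tu":34,"uu":72}
Size at the root: 4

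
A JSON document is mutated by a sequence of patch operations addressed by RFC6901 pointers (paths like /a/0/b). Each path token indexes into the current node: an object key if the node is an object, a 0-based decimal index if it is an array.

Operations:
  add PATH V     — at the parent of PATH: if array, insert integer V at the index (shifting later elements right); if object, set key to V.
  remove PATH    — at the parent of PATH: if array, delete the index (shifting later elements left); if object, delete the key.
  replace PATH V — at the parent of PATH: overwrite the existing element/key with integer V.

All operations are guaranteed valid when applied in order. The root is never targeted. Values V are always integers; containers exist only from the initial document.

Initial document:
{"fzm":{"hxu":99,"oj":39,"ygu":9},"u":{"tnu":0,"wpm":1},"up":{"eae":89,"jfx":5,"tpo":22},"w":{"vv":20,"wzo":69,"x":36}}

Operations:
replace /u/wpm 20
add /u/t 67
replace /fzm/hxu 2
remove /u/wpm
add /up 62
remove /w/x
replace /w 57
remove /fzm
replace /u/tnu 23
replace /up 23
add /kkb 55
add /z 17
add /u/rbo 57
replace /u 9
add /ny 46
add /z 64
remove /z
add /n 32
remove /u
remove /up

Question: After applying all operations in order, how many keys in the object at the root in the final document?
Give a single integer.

Answer: 4

Derivation:
After op 1 (replace /u/wpm 20): {"fzm":{"hxu":99,"oj":39,"ygu":9},"u":{"tnu":0,"wpm":20},"up":{"eae":89,"jfx":5,"tpo":22},"w":{"vv":20,"wzo":69,"x":36}}
After op 2 (add /u/t 67): {"fzm":{"hxu":99,"oj":39,"ygu":9},"u":{"t":67,"tnu":0,"wpm":20},"up":{"eae":89,"jfx":5,"tpo":22},"w":{"vv":20,"wzo":69,"x":36}}
After op 3 (replace /fzm/hxu 2): {"fzm":{"hxu":2,"oj":39,"ygu":9},"u":{"t":67,"tnu":0,"wpm":20},"up":{"eae":89,"jfx":5,"tpo":22},"w":{"vv":20,"wzo":69,"x":36}}
After op 4 (remove /u/wpm): {"fzm":{"hxu":2,"oj":39,"ygu":9},"u":{"t":67,"tnu":0},"up":{"eae":89,"jfx":5,"tpo":22},"w":{"vv":20,"wzo":69,"x":36}}
After op 5 (add /up 62): {"fzm":{"hxu":2,"oj":39,"ygu":9},"u":{"t":67,"tnu":0},"up":62,"w":{"vv":20,"wzo":69,"x":36}}
After op 6 (remove /w/x): {"fzm":{"hxu":2,"oj":39,"ygu":9},"u":{"t":67,"tnu":0},"up":62,"w":{"vv":20,"wzo":69}}
After op 7 (replace /w 57): {"fzm":{"hxu":2,"oj":39,"ygu":9},"u":{"t":67,"tnu":0},"up":62,"w":57}
After op 8 (remove /fzm): {"u":{"t":67,"tnu":0},"up":62,"w":57}
After op 9 (replace /u/tnu 23): {"u":{"t":67,"tnu":23},"up":62,"w":57}
After op 10 (replace /up 23): {"u":{"t":67,"tnu":23},"up":23,"w":57}
After op 11 (add /kkb 55): {"kkb":55,"u":{"t":67,"tnu":23},"up":23,"w":57}
After op 12 (add /z 17): {"kkb":55,"u":{"t":67,"tnu":23},"up":23,"w":57,"z":17}
After op 13 (add /u/rbo 57): {"kkb":55,"u":{"rbo":57,"t":67,"tnu":23},"up":23,"w":57,"z":17}
After op 14 (replace /u 9): {"kkb":55,"u":9,"up":23,"w":57,"z":17}
After op 15 (add /ny 46): {"kkb":55,"ny":46,"u":9,"up":23,"w":57,"z":17}
After op 16 (add /z 64): {"kkb":55,"ny":46,"u":9,"up":23,"w":57,"z":64}
After op 17 (remove /z): {"kkb":55,"ny":46,"u":9,"up":23,"w":57}
After op 18 (add /n 32): {"kkb":55,"n":32,"ny":46,"u":9,"up":23,"w":57}
After op 19 (remove /u): {"kkb":55,"n":32,"ny":46,"up":23,"w":57}
After op 20 (remove /up): {"kkb":55,"n":32,"ny":46,"w":57}
Size at the root: 4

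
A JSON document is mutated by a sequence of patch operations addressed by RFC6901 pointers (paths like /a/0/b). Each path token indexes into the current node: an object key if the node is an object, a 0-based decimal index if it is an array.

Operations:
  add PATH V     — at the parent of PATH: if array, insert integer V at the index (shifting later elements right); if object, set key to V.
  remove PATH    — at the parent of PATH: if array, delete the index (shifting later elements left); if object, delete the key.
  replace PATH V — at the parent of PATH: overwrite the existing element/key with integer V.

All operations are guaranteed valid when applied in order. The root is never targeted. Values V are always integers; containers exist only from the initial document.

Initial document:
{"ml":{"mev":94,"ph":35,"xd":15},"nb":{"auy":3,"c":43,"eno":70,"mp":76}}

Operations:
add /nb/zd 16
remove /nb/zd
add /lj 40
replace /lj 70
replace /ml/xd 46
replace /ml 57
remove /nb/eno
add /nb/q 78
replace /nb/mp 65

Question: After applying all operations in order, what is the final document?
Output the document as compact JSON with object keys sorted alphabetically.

After op 1 (add /nb/zd 16): {"ml":{"mev":94,"ph":35,"xd":15},"nb":{"auy":3,"c":43,"eno":70,"mp":76,"zd":16}}
After op 2 (remove /nb/zd): {"ml":{"mev":94,"ph":35,"xd":15},"nb":{"auy":3,"c":43,"eno":70,"mp":76}}
After op 3 (add /lj 40): {"lj":40,"ml":{"mev":94,"ph":35,"xd":15},"nb":{"auy":3,"c":43,"eno":70,"mp":76}}
After op 4 (replace /lj 70): {"lj":70,"ml":{"mev":94,"ph":35,"xd":15},"nb":{"auy":3,"c":43,"eno":70,"mp":76}}
After op 5 (replace /ml/xd 46): {"lj":70,"ml":{"mev":94,"ph":35,"xd":46},"nb":{"auy":3,"c":43,"eno":70,"mp":76}}
After op 6 (replace /ml 57): {"lj":70,"ml":57,"nb":{"auy":3,"c":43,"eno":70,"mp":76}}
After op 7 (remove /nb/eno): {"lj":70,"ml":57,"nb":{"auy":3,"c":43,"mp":76}}
After op 8 (add /nb/q 78): {"lj":70,"ml":57,"nb":{"auy":3,"c":43,"mp":76,"q":78}}
After op 9 (replace /nb/mp 65): {"lj":70,"ml":57,"nb":{"auy":3,"c":43,"mp":65,"q":78}}

Answer: {"lj":70,"ml":57,"nb":{"auy":3,"c":43,"mp":65,"q":78}}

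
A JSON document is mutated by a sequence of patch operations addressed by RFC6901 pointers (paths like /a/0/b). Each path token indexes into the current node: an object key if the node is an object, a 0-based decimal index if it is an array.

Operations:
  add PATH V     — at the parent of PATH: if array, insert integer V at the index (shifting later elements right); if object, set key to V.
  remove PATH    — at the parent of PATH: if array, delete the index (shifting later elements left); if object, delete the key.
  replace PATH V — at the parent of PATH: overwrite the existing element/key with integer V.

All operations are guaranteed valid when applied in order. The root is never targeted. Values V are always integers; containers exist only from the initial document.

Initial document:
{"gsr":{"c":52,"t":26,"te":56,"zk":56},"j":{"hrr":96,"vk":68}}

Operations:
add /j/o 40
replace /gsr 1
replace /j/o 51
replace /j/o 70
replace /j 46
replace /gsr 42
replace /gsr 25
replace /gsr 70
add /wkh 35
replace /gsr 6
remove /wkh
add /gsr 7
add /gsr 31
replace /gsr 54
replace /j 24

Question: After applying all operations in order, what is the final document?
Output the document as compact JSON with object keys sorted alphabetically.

Answer: {"gsr":54,"j":24}

Derivation:
After op 1 (add /j/o 40): {"gsr":{"c":52,"t":26,"te":56,"zk":56},"j":{"hrr":96,"o":40,"vk":68}}
After op 2 (replace /gsr 1): {"gsr":1,"j":{"hrr":96,"o":40,"vk":68}}
After op 3 (replace /j/o 51): {"gsr":1,"j":{"hrr":96,"o":51,"vk":68}}
After op 4 (replace /j/o 70): {"gsr":1,"j":{"hrr":96,"o":70,"vk":68}}
After op 5 (replace /j 46): {"gsr":1,"j":46}
After op 6 (replace /gsr 42): {"gsr":42,"j":46}
After op 7 (replace /gsr 25): {"gsr":25,"j":46}
After op 8 (replace /gsr 70): {"gsr":70,"j":46}
After op 9 (add /wkh 35): {"gsr":70,"j":46,"wkh":35}
After op 10 (replace /gsr 6): {"gsr":6,"j":46,"wkh":35}
After op 11 (remove /wkh): {"gsr":6,"j":46}
After op 12 (add /gsr 7): {"gsr":7,"j":46}
After op 13 (add /gsr 31): {"gsr":31,"j":46}
After op 14 (replace /gsr 54): {"gsr":54,"j":46}
After op 15 (replace /j 24): {"gsr":54,"j":24}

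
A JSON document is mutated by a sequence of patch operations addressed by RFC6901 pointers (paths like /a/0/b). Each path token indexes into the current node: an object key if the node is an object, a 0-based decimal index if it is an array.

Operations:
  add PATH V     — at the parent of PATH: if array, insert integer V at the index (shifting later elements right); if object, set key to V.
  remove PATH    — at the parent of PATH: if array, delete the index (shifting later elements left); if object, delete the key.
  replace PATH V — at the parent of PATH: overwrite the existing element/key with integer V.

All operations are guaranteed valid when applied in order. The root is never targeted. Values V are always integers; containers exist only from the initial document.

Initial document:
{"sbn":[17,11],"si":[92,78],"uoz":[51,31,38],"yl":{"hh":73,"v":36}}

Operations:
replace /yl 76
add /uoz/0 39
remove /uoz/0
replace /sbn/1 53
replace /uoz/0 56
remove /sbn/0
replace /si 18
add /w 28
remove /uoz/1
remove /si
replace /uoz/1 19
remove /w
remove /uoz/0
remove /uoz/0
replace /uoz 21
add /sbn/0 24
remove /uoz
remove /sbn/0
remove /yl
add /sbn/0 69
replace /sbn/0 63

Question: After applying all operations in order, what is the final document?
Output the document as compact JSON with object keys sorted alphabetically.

After op 1 (replace /yl 76): {"sbn":[17,11],"si":[92,78],"uoz":[51,31,38],"yl":76}
After op 2 (add /uoz/0 39): {"sbn":[17,11],"si":[92,78],"uoz":[39,51,31,38],"yl":76}
After op 3 (remove /uoz/0): {"sbn":[17,11],"si":[92,78],"uoz":[51,31,38],"yl":76}
After op 4 (replace /sbn/1 53): {"sbn":[17,53],"si":[92,78],"uoz":[51,31,38],"yl":76}
After op 5 (replace /uoz/0 56): {"sbn":[17,53],"si":[92,78],"uoz":[56,31,38],"yl":76}
After op 6 (remove /sbn/0): {"sbn":[53],"si":[92,78],"uoz":[56,31,38],"yl":76}
After op 7 (replace /si 18): {"sbn":[53],"si":18,"uoz":[56,31,38],"yl":76}
After op 8 (add /w 28): {"sbn":[53],"si":18,"uoz":[56,31,38],"w":28,"yl":76}
After op 9 (remove /uoz/1): {"sbn":[53],"si":18,"uoz":[56,38],"w":28,"yl":76}
After op 10 (remove /si): {"sbn":[53],"uoz":[56,38],"w":28,"yl":76}
After op 11 (replace /uoz/1 19): {"sbn":[53],"uoz":[56,19],"w":28,"yl":76}
After op 12 (remove /w): {"sbn":[53],"uoz":[56,19],"yl":76}
After op 13 (remove /uoz/0): {"sbn":[53],"uoz":[19],"yl":76}
After op 14 (remove /uoz/0): {"sbn":[53],"uoz":[],"yl":76}
After op 15 (replace /uoz 21): {"sbn":[53],"uoz":21,"yl":76}
After op 16 (add /sbn/0 24): {"sbn":[24,53],"uoz":21,"yl":76}
After op 17 (remove /uoz): {"sbn":[24,53],"yl":76}
After op 18 (remove /sbn/0): {"sbn":[53],"yl":76}
After op 19 (remove /yl): {"sbn":[53]}
After op 20 (add /sbn/0 69): {"sbn":[69,53]}
After op 21 (replace /sbn/0 63): {"sbn":[63,53]}

Answer: {"sbn":[63,53]}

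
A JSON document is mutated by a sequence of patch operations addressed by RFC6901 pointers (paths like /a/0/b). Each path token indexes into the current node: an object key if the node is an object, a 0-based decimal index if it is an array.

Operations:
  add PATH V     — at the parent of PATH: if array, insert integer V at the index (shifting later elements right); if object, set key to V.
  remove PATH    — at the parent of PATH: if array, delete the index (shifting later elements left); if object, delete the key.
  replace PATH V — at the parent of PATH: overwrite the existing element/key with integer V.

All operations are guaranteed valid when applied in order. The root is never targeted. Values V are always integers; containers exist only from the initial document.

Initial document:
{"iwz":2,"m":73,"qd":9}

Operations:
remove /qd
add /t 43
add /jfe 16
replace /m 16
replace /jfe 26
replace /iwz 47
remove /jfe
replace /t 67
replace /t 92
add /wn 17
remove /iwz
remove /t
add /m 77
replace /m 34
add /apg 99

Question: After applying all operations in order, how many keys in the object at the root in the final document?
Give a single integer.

After op 1 (remove /qd): {"iwz":2,"m":73}
After op 2 (add /t 43): {"iwz":2,"m":73,"t":43}
After op 3 (add /jfe 16): {"iwz":2,"jfe":16,"m":73,"t":43}
After op 4 (replace /m 16): {"iwz":2,"jfe":16,"m":16,"t":43}
After op 5 (replace /jfe 26): {"iwz":2,"jfe":26,"m":16,"t":43}
After op 6 (replace /iwz 47): {"iwz":47,"jfe":26,"m":16,"t":43}
After op 7 (remove /jfe): {"iwz":47,"m":16,"t":43}
After op 8 (replace /t 67): {"iwz":47,"m":16,"t":67}
After op 9 (replace /t 92): {"iwz":47,"m":16,"t":92}
After op 10 (add /wn 17): {"iwz":47,"m":16,"t":92,"wn":17}
After op 11 (remove /iwz): {"m":16,"t":92,"wn":17}
After op 12 (remove /t): {"m":16,"wn":17}
After op 13 (add /m 77): {"m":77,"wn":17}
After op 14 (replace /m 34): {"m":34,"wn":17}
After op 15 (add /apg 99): {"apg":99,"m":34,"wn":17}
Size at the root: 3

Answer: 3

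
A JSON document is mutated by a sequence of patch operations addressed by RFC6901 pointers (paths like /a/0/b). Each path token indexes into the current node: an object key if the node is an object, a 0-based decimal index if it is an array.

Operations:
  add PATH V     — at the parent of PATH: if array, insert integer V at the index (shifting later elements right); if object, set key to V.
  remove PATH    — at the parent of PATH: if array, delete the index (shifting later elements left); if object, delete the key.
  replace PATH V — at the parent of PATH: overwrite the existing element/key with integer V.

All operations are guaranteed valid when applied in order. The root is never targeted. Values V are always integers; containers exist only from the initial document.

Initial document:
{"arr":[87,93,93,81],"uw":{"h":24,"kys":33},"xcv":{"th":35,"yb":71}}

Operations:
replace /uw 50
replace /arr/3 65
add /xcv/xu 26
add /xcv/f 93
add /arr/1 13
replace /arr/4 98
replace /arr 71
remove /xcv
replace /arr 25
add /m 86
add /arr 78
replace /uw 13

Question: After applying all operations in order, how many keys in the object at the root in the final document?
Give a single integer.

After op 1 (replace /uw 50): {"arr":[87,93,93,81],"uw":50,"xcv":{"th":35,"yb":71}}
After op 2 (replace /arr/3 65): {"arr":[87,93,93,65],"uw":50,"xcv":{"th":35,"yb":71}}
After op 3 (add /xcv/xu 26): {"arr":[87,93,93,65],"uw":50,"xcv":{"th":35,"xu":26,"yb":71}}
After op 4 (add /xcv/f 93): {"arr":[87,93,93,65],"uw":50,"xcv":{"f":93,"th":35,"xu":26,"yb":71}}
After op 5 (add /arr/1 13): {"arr":[87,13,93,93,65],"uw":50,"xcv":{"f":93,"th":35,"xu":26,"yb":71}}
After op 6 (replace /arr/4 98): {"arr":[87,13,93,93,98],"uw":50,"xcv":{"f":93,"th":35,"xu":26,"yb":71}}
After op 7 (replace /arr 71): {"arr":71,"uw":50,"xcv":{"f":93,"th":35,"xu":26,"yb":71}}
After op 8 (remove /xcv): {"arr":71,"uw":50}
After op 9 (replace /arr 25): {"arr":25,"uw":50}
After op 10 (add /m 86): {"arr":25,"m":86,"uw":50}
After op 11 (add /arr 78): {"arr":78,"m":86,"uw":50}
After op 12 (replace /uw 13): {"arr":78,"m":86,"uw":13}
Size at the root: 3

Answer: 3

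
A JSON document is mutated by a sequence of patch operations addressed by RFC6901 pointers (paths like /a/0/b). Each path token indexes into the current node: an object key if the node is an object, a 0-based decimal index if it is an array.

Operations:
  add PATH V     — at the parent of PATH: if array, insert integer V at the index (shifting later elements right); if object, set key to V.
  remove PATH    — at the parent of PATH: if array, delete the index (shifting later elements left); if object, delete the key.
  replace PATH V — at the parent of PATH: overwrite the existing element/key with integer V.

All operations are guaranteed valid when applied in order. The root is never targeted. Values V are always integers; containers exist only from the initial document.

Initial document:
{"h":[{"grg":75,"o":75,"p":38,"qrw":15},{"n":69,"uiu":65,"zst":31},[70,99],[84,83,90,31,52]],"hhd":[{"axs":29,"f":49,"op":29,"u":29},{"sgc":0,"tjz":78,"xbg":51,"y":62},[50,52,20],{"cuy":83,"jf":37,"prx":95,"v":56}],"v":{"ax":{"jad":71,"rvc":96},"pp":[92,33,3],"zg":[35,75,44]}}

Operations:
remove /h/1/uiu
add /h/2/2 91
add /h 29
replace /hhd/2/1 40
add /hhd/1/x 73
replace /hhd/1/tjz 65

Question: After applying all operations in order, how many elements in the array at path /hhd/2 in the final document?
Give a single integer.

After op 1 (remove /h/1/uiu): {"h":[{"grg":75,"o":75,"p":38,"qrw":15},{"n":69,"zst":31},[70,99],[84,83,90,31,52]],"hhd":[{"axs":29,"f":49,"op":29,"u":29},{"sgc":0,"tjz":78,"xbg":51,"y":62},[50,52,20],{"cuy":83,"jf":37,"prx":95,"v":56}],"v":{"ax":{"jad":71,"rvc":96},"pp":[92,33,3],"zg":[35,75,44]}}
After op 2 (add /h/2/2 91): {"h":[{"grg":75,"o":75,"p":38,"qrw":15},{"n":69,"zst":31},[70,99,91],[84,83,90,31,52]],"hhd":[{"axs":29,"f":49,"op":29,"u":29},{"sgc":0,"tjz":78,"xbg":51,"y":62},[50,52,20],{"cuy":83,"jf":37,"prx":95,"v":56}],"v":{"ax":{"jad":71,"rvc":96},"pp":[92,33,3],"zg":[35,75,44]}}
After op 3 (add /h 29): {"h":29,"hhd":[{"axs":29,"f":49,"op":29,"u":29},{"sgc":0,"tjz":78,"xbg":51,"y":62},[50,52,20],{"cuy":83,"jf":37,"prx":95,"v":56}],"v":{"ax":{"jad":71,"rvc":96},"pp":[92,33,3],"zg":[35,75,44]}}
After op 4 (replace /hhd/2/1 40): {"h":29,"hhd":[{"axs":29,"f":49,"op":29,"u":29},{"sgc":0,"tjz":78,"xbg":51,"y":62},[50,40,20],{"cuy":83,"jf":37,"prx":95,"v":56}],"v":{"ax":{"jad":71,"rvc":96},"pp":[92,33,3],"zg":[35,75,44]}}
After op 5 (add /hhd/1/x 73): {"h":29,"hhd":[{"axs":29,"f":49,"op":29,"u":29},{"sgc":0,"tjz":78,"x":73,"xbg":51,"y":62},[50,40,20],{"cuy":83,"jf":37,"prx":95,"v":56}],"v":{"ax":{"jad":71,"rvc":96},"pp":[92,33,3],"zg":[35,75,44]}}
After op 6 (replace /hhd/1/tjz 65): {"h":29,"hhd":[{"axs":29,"f":49,"op":29,"u":29},{"sgc":0,"tjz":65,"x":73,"xbg":51,"y":62},[50,40,20],{"cuy":83,"jf":37,"prx":95,"v":56}],"v":{"ax":{"jad":71,"rvc":96},"pp":[92,33,3],"zg":[35,75,44]}}
Size at path /hhd/2: 3

Answer: 3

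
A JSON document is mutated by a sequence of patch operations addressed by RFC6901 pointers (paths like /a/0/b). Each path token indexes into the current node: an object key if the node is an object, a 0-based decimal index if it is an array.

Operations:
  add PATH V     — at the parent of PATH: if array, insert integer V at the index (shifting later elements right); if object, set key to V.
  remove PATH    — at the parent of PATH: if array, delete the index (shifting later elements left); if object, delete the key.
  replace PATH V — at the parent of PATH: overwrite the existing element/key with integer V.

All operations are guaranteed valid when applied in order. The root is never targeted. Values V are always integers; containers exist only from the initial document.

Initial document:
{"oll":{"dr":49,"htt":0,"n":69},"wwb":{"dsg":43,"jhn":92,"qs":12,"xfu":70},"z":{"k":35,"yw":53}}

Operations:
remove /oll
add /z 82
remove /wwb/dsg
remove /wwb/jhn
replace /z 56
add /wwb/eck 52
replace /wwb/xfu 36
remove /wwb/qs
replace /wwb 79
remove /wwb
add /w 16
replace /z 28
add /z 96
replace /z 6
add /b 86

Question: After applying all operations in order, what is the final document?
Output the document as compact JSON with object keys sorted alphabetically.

After op 1 (remove /oll): {"wwb":{"dsg":43,"jhn":92,"qs":12,"xfu":70},"z":{"k":35,"yw":53}}
After op 2 (add /z 82): {"wwb":{"dsg":43,"jhn":92,"qs":12,"xfu":70},"z":82}
After op 3 (remove /wwb/dsg): {"wwb":{"jhn":92,"qs":12,"xfu":70},"z":82}
After op 4 (remove /wwb/jhn): {"wwb":{"qs":12,"xfu":70},"z":82}
After op 5 (replace /z 56): {"wwb":{"qs":12,"xfu":70},"z":56}
After op 6 (add /wwb/eck 52): {"wwb":{"eck":52,"qs":12,"xfu":70},"z":56}
After op 7 (replace /wwb/xfu 36): {"wwb":{"eck":52,"qs":12,"xfu":36},"z":56}
After op 8 (remove /wwb/qs): {"wwb":{"eck":52,"xfu":36},"z":56}
After op 9 (replace /wwb 79): {"wwb":79,"z":56}
After op 10 (remove /wwb): {"z":56}
After op 11 (add /w 16): {"w":16,"z":56}
After op 12 (replace /z 28): {"w":16,"z":28}
After op 13 (add /z 96): {"w":16,"z":96}
After op 14 (replace /z 6): {"w":16,"z":6}
After op 15 (add /b 86): {"b":86,"w":16,"z":6}

Answer: {"b":86,"w":16,"z":6}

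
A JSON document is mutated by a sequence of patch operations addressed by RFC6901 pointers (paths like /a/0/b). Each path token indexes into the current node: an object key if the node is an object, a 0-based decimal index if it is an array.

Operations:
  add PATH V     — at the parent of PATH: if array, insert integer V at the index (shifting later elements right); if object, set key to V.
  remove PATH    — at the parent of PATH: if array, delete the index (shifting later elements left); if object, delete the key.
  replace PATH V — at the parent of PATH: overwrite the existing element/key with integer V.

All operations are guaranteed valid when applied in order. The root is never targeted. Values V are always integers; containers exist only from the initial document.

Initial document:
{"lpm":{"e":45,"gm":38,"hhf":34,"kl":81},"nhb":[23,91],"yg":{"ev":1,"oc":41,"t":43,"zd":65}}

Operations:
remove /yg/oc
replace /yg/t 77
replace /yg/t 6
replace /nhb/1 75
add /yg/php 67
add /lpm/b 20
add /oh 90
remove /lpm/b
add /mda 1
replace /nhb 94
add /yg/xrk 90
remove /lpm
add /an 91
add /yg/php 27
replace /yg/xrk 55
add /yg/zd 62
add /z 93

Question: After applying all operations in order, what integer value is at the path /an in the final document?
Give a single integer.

After op 1 (remove /yg/oc): {"lpm":{"e":45,"gm":38,"hhf":34,"kl":81},"nhb":[23,91],"yg":{"ev":1,"t":43,"zd":65}}
After op 2 (replace /yg/t 77): {"lpm":{"e":45,"gm":38,"hhf":34,"kl":81},"nhb":[23,91],"yg":{"ev":1,"t":77,"zd":65}}
After op 3 (replace /yg/t 6): {"lpm":{"e":45,"gm":38,"hhf":34,"kl":81},"nhb":[23,91],"yg":{"ev":1,"t":6,"zd":65}}
After op 4 (replace /nhb/1 75): {"lpm":{"e":45,"gm":38,"hhf":34,"kl":81},"nhb":[23,75],"yg":{"ev":1,"t":6,"zd":65}}
After op 5 (add /yg/php 67): {"lpm":{"e":45,"gm":38,"hhf":34,"kl":81},"nhb":[23,75],"yg":{"ev":1,"php":67,"t":6,"zd":65}}
After op 6 (add /lpm/b 20): {"lpm":{"b":20,"e":45,"gm":38,"hhf":34,"kl":81},"nhb":[23,75],"yg":{"ev":1,"php":67,"t":6,"zd":65}}
After op 7 (add /oh 90): {"lpm":{"b":20,"e":45,"gm":38,"hhf":34,"kl":81},"nhb":[23,75],"oh":90,"yg":{"ev":1,"php":67,"t":6,"zd":65}}
After op 8 (remove /lpm/b): {"lpm":{"e":45,"gm":38,"hhf":34,"kl":81},"nhb":[23,75],"oh":90,"yg":{"ev":1,"php":67,"t":6,"zd":65}}
After op 9 (add /mda 1): {"lpm":{"e":45,"gm":38,"hhf":34,"kl":81},"mda":1,"nhb":[23,75],"oh":90,"yg":{"ev":1,"php":67,"t":6,"zd":65}}
After op 10 (replace /nhb 94): {"lpm":{"e":45,"gm":38,"hhf":34,"kl":81},"mda":1,"nhb":94,"oh":90,"yg":{"ev":1,"php":67,"t":6,"zd":65}}
After op 11 (add /yg/xrk 90): {"lpm":{"e":45,"gm":38,"hhf":34,"kl":81},"mda":1,"nhb":94,"oh":90,"yg":{"ev":1,"php":67,"t":6,"xrk":90,"zd":65}}
After op 12 (remove /lpm): {"mda":1,"nhb":94,"oh":90,"yg":{"ev":1,"php":67,"t":6,"xrk":90,"zd":65}}
After op 13 (add /an 91): {"an":91,"mda":1,"nhb":94,"oh":90,"yg":{"ev":1,"php":67,"t":6,"xrk":90,"zd":65}}
After op 14 (add /yg/php 27): {"an":91,"mda":1,"nhb":94,"oh":90,"yg":{"ev":1,"php":27,"t":6,"xrk":90,"zd":65}}
After op 15 (replace /yg/xrk 55): {"an":91,"mda":1,"nhb":94,"oh":90,"yg":{"ev":1,"php":27,"t":6,"xrk":55,"zd":65}}
After op 16 (add /yg/zd 62): {"an":91,"mda":1,"nhb":94,"oh":90,"yg":{"ev":1,"php":27,"t":6,"xrk":55,"zd":62}}
After op 17 (add /z 93): {"an":91,"mda":1,"nhb":94,"oh":90,"yg":{"ev":1,"php":27,"t":6,"xrk":55,"zd":62},"z":93}
Value at /an: 91

Answer: 91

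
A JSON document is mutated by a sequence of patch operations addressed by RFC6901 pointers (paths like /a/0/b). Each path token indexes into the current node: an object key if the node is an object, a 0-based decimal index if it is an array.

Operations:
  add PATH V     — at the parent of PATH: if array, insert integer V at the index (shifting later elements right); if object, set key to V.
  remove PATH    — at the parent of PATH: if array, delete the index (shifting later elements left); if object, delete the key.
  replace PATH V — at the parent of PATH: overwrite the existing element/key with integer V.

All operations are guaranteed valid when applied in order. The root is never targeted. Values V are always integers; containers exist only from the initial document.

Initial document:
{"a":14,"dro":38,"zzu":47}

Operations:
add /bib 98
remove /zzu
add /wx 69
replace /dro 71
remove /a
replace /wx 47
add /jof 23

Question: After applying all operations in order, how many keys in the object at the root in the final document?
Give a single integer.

Answer: 4

Derivation:
After op 1 (add /bib 98): {"a":14,"bib":98,"dro":38,"zzu":47}
After op 2 (remove /zzu): {"a":14,"bib":98,"dro":38}
After op 3 (add /wx 69): {"a":14,"bib":98,"dro":38,"wx":69}
After op 4 (replace /dro 71): {"a":14,"bib":98,"dro":71,"wx":69}
After op 5 (remove /a): {"bib":98,"dro":71,"wx":69}
After op 6 (replace /wx 47): {"bib":98,"dro":71,"wx":47}
After op 7 (add /jof 23): {"bib":98,"dro":71,"jof":23,"wx":47}
Size at the root: 4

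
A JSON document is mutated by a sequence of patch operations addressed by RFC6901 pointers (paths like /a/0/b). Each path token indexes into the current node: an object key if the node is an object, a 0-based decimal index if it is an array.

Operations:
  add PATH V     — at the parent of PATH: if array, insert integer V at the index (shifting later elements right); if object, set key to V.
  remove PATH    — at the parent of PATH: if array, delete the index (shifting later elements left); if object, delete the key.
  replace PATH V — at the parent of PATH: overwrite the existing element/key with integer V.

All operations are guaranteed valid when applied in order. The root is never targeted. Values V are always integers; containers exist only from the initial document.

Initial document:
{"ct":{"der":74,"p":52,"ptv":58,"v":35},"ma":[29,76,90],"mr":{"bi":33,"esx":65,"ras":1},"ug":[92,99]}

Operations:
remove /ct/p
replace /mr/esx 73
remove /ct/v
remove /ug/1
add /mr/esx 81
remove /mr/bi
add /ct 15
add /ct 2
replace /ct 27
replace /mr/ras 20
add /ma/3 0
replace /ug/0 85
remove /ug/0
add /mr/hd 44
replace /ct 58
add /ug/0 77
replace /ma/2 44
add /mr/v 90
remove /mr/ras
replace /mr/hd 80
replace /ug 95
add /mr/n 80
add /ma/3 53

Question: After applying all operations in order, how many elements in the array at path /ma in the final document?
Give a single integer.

Answer: 5

Derivation:
After op 1 (remove /ct/p): {"ct":{"der":74,"ptv":58,"v":35},"ma":[29,76,90],"mr":{"bi":33,"esx":65,"ras":1},"ug":[92,99]}
After op 2 (replace /mr/esx 73): {"ct":{"der":74,"ptv":58,"v":35},"ma":[29,76,90],"mr":{"bi":33,"esx":73,"ras":1},"ug":[92,99]}
After op 3 (remove /ct/v): {"ct":{"der":74,"ptv":58},"ma":[29,76,90],"mr":{"bi":33,"esx":73,"ras":1},"ug":[92,99]}
After op 4 (remove /ug/1): {"ct":{"der":74,"ptv":58},"ma":[29,76,90],"mr":{"bi":33,"esx":73,"ras":1},"ug":[92]}
After op 5 (add /mr/esx 81): {"ct":{"der":74,"ptv":58},"ma":[29,76,90],"mr":{"bi":33,"esx":81,"ras":1},"ug":[92]}
After op 6 (remove /mr/bi): {"ct":{"der":74,"ptv":58},"ma":[29,76,90],"mr":{"esx":81,"ras":1},"ug":[92]}
After op 7 (add /ct 15): {"ct":15,"ma":[29,76,90],"mr":{"esx":81,"ras":1},"ug":[92]}
After op 8 (add /ct 2): {"ct":2,"ma":[29,76,90],"mr":{"esx":81,"ras":1},"ug":[92]}
After op 9 (replace /ct 27): {"ct":27,"ma":[29,76,90],"mr":{"esx":81,"ras":1},"ug":[92]}
After op 10 (replace /mr/ras 20): {"ct":27,"ma":[29,76,90],"mr":{"esx":81,"ras":20},"ug":[92]}
After op 11 (add /ma/3 0): {"ct":27,"ma":[29,76,90,0],"mr":{"esx":81,"ras":20},"ug":[92]}
After op 12 (replace /ug/0 85): {"ct":27,"ma":[29,76,90,0],"mr":{"esx":81,"ras":20},"ug":[85]}
After op 13 (remove /ug/0): {"ct":27,"ma":[29,76,90,0],"mr":{"esx":81,"ras":20},"ug":[]}
After op 14 (add /mr/hd 44): {"ct":27,"ma":[29,76,90,0],"mr":{"esx":81,"hd":44,"ras":20},"ug":[]}
After op 15 (replace /ct 58): {"ct":58,"ma":[29,76,90,0],"mr":{"esx":81,"hd":44,"ras":20},"ug":[]}
After op 16 (add /ug/0 77): {"ct":58,"ma":[29,76,90,0],"mr":{"esx":81,"hd":44,"ras":20},"ug":[77]}
After op 17 (replace /ma/2 44): {"ct":58,"ma":[29,76,44,0],"mr":{"esx":81,"hd":44,"ras":20},"ug":[77]}
After op 18 (add /mr/v 90): {"ct":58,"ma":[29,76,44,0],"mr":{"esx":81,"hd":44,"ras":20,"v":90},"ug":[77]}
After op 19 (remove /mr/ras): {"ct":58,"ma":[29,76,44,0],"mr":{"esx":81,"hd":44,"v":90},"ug":[77]}
After op 20 (replace /mr/hd 80): {"ct":58,"ma":[29,76,44,0],"mr":{"esx":81,"hd":80,"v":90},"ug":[77]}
After op 21 (replace /ug 95): {"ct":58,"ma":[29,76,44,0],"mr":{"esx":81,"hd":80,"v":90},"ug":95}
After op 22 (add /mr/n 80): {"ct":58,"ma":[29,76,44,0],"mr":{"esx":81,"hd":80,"n":80,"v":90},"ug":95}
After op 23 (add /ma/3 53): {"ct":58,"ma":[29,76,44,53,0],"mr":{"esx":81,"hd":80,"n":80,"v":90},"ug":95}
Size at path /ma: 5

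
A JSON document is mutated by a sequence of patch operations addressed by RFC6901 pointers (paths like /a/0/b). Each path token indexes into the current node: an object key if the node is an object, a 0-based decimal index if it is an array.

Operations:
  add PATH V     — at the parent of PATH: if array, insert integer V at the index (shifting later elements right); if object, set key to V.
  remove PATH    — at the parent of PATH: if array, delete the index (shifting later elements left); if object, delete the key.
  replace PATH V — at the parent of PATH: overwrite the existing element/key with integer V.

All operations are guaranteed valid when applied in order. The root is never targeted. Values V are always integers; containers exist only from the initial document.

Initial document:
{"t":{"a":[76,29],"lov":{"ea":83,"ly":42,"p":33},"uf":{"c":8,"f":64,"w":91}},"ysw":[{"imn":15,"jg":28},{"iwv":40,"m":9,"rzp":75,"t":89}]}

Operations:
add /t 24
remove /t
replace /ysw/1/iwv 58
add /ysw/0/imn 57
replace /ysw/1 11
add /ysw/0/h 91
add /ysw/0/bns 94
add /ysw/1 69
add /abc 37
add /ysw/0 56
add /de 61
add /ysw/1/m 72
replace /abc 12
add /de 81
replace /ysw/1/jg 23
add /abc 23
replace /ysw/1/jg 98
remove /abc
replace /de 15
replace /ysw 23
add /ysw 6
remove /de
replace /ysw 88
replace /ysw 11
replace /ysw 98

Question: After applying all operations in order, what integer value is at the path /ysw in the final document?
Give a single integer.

Answer: 98

Derivation:
After op 1 (add /t 24): {"t":24,"ysw":[{"imn":15,"jg":28},{"iwv":40,"m":9,"rzp":75,"t":89}]}
After op 2 (remove /t): {"ysw":[{"imn":15,"jg":28},{"iwv":40,"m":9,"rzp":75,"t":89}]}
After op 3 (replace /ysw/1/iwv 58): {"ysw":[{"imn":15,"jg":28},{"iwv":58,"m":9,"rzp":75,"t":89}]}
After op 4 (add /ysw/0/imn 57): {"ysw":[{"imn":57,"jg":28},{"iwv":58,"m":9,"rzp":75,"t":89}]}
After op 5 (replace /ysw/1 11): {"ysw":[{"imn":57,"jg":28},11]}
After op 6 (add /ysw/0/h 91): {"ysw":[{"h":91,"imn":57,"jg":28},11]}
After op 7 (add /ysw/0/bns 94): {"ysw":[{"bns":94,"h":91,"imn":57,"jg":28},11]}
After op 8 (add /ysw/1 69): {"ysw":[{"bns":94,"h":91,"imn":57,"jg":28},69,11]}
After op 9 (add /abc 37): {"abc":37,"ysw":[{"bns":94,"h":91,"imn":57,"jg":28},69,11]}
After op 10 (add /ysw/0 56): {"abc":37,"ysw":[56,{"bns":94,"h":91,"imn":57,"jg":28},69,11]}
After op 11 (add /de 61): {"abc":37,"de":61,"ysw":[56,{"bns":94,"h":91,"imn":57,"jg":28},69,11]}
After op 12 (add /ysw/1/m 72): {"abc":37,"de":61,"ysw":[56,{"bns":94,"h":91,"imn":57,"jg":28,"m":72},69,11]}
After op 13 (replace /abc 12): {"abc":12,"de":61,"ysw":[56,{"bns":94,"h":91,"imn":57,"jg":28,"m":72},69,11]}
After op 14 (add /de 81): {"abc":12,"de":81,"ysw":[56,{"bns":94,"h":91,"imn":57,"jg":28,"m":72},69,11]}
After op 15 (replace /ysw/1/jg 23): {"abc":12,"de":81,"ysw":[56,{"bns":94,"h":91,"imn":57,"jg":23,"m":72},69,11]}
After op 16 (add /abc 23): {"abc":23,"de":81,"ysw":[56,{"bns":94,"h":91,"imn":57,"jg":23,"m":72},69,11]}
After op 17 (replace /ysw/1/jg 98): {"abc":23,"de":81,"ysw":[56,{"bns":94,"h":91,"imn":57,"jg":98,"m":72},69,11]}
After op 18 (remove /abc): {"de":81,"ysw":[56,{"bns":94,"h":91,"imn":57,"jg":98,"m":72},69,11]}
After op 19 (replace /de 15): {"de":15,"ysw":[56,{"bns":94,"h":91,"imn":57,"jg":98,"m":72},69,11]}
After op 20 (replace /ysw 23): {"de":15,"ysw":23}
After op 21 (add /ysw 6): {"de":15,"ysw":6}
After op 22 (remove /de): {"ysw":6}
After op 23 (replace /ysw 88): {"ysw":88}
After op 24 (replace /ysw 11): {"ysw":11}
After op 25 (replace /ysw 98): {"ysw":98}
Value at /ysw: 98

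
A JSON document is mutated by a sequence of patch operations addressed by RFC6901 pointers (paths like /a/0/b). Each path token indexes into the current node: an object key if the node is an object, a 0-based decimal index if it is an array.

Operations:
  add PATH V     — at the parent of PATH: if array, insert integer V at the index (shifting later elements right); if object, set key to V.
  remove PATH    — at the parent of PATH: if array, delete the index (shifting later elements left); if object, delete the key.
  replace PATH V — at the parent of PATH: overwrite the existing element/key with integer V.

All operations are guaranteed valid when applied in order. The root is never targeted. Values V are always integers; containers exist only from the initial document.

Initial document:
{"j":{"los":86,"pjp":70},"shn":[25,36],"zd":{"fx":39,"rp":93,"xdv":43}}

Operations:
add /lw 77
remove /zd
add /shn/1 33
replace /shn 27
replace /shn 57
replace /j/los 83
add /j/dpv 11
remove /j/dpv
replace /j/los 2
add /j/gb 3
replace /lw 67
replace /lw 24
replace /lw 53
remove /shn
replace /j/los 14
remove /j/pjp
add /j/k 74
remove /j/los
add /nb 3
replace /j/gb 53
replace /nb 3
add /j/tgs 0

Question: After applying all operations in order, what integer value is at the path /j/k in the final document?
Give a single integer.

After op 1 (add /lw 77): {"j":{"los":86,"pjp":70},"lw":77,"shn":[25,36],"zd":{"fx":39,"rp":93,"xdv":43}}
After op 2 (remove /zd): {"j":{"los":86,"pjp":70},"lw":77,"shn":[25,36]}
After op 3 (add /shn/1 33): {"j":{"los":86,"pjp":70},"lw":77,"shn":[25,33,36]}
After op 4 (replace /shn 27): {"j":{"los":86,"pjp":70},"lw":77,"shn":27}
After op 5 (replace /shn 57): {"j":{"los":86,"pjp":70},"lw":77,"shn":57}
After op 6 (replace /j/los 83): {"j":{"los":83,"pjp":70},"lw":77,"shn":57}
After op 7 (add /j/dpv 11): {"j":{"dpv":11,"los":83,"pjp":70},"lw":77,"shn":57}
After op 8 (remove /j/dpv): {"j":{"los":83,"pjp":70},"lw":77,"shn":57}
After op 9 (replace /j/los 2): {"j":{"los":2,"pjp":70},"lw":77,"shn":57}
After op 10 (add /j/gb 3): {"j":{"gb":3,"los":2,"pjp":70},"lw":77,"shn":57}
After op 11 (replace /lw 67): {"j":{"gb":3,"los":2,"pjp":70},"lw":67,"shn":57}
After op 12 (replace /lw 24): {"j":{"gb":3,"los":2,"pjp":70},"lw":24,"shn":57}
After op 13 (replace /lw 53): {"j":{"gb":3,"los":2,"pjp":70},"lw":53,"shn":57}
After op 14 (remove /shn): {"j":{"gb":3,"los":2,"pjp":70},"lw":53}
After op 15 (replace /j/los 14): {"j":{"gb":3,"los":14,"pjp":70},"lw":53}
After op 16 (remove /j/pjp): {"j":{"gb":3,"los":14},"lw":53}
After op 17 (add /j/k 74): {"j":{"gb":3,"k":74,"los":14},"lw":53}
After op 18 (remove /j/los): {"j":{"gb":3,"k":74},"lw":53}
After op 19 (add /nb 3): {"j":{"gb":3,"k":74},"lw":53,"nb":3}
After op 20 (replace /j/gb 53): {"j":{"gb":53,"k":74},"lw":53,"nb":3}
After op 21 (replace /nb 3): {"j":{"gb":53,"k":74},"lw":53,"nb":3}
After op 22 (add /j/tgs 0): {"j":{"gb":53,"k":74,"tgs":0},"lw":53,"nb":3}
Value at /j/k: 74

Answer: 74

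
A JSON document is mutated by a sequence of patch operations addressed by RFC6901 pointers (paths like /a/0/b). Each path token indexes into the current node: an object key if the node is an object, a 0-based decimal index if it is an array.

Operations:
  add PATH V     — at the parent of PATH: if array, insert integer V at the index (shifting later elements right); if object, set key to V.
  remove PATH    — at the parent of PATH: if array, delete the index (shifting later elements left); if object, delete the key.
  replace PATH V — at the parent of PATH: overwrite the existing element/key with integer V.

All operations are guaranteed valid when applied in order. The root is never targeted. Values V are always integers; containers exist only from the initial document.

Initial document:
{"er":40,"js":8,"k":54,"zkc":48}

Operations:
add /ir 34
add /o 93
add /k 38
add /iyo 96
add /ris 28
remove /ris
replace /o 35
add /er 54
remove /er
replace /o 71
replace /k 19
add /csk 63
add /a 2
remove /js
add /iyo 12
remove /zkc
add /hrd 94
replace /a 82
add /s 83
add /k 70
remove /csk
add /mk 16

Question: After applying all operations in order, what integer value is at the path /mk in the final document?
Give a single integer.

Answer: 16

Derivation:
After op 1 (add /ir 34): {"er":40,"ir":34,"js":8,"k":54,"zkc":48}
After op 2 (add /o 93): {"er":40,"ir":34,"js":8,"k":54,"o":93,"zkc":48}
After op 3 (add /k 38): {"er":40,"ir":34,"js":8,"k":38,"o":93,"zkc":48}
After op 4 (add /iyo 96): {"er":40,"ir":34,"iyo":96,"js":8,"k":38,"o":93,"zkc":48}
After op 5 (add /ris 28): {"er":40,"ir":34,"iyo":96,"js":8,"k":38,"o":93,"ris":28,"zkc":48}
After op 6 (remove /ris): {"er":40,"ir":34,"iyo":96,"js":8,"k":38,"o":93,"zkc":48}
After op 7 (replace /o 35): {"er":40,"ir":34,"iyo":96,"js":8,"k":38,"o":35,"zkc":48}
After op 8 (add /er 54): {"er":54,"ir":34,"iyo":96,"js":8,"k":38,"o":35,"zkc":48}
After op 9 (remove /er): {"ir":34,"iyo":96,"js":8,"k":38,"o":35,"zkc":48}
After op 10 (replace /o 71): {"ir":34,"iyo":96,"js":8,"k":38,"o":71,"zkc":48}
After op 11 (replace /k 19): {"ir":34,"iyo":96,"js":8,"k":19,"o":71,"zkc":48}
After op 12 (add /csk 63): {"csk":63,"ir":34,"iyo":96,"js":8,"k":19,"o":71,"zkc":48}
After op 13 (add /a 2): {"a":2,"csk":63,"ir":34,"iyo":96,"js":8,"k":19,"o":71,"zkc":48}
After op 14 (remove /js): {"a":2,"csk":63,"ir":34,"iyo":96,"k":19,"o":71,"zkc":48}
After op 15 (add /iyo 12): {"a":2,"csk":63,"ir":34,"iyo":12,"k":19,"o":71,"zkc":48}
After op 16 (remove /zkc): {"a":2,"csk":63,"ir":34,"iyo":12,"k":19,"o":71}
After op 17 (add /hrd 94): {"a":2,"csk":63,"hrd":94,"ir":34,"iyo":12,"k":19,"o":71}
After op 18 (replace /a 82): {"a":82,"csk":63,"hrd":94,"ir":34,"iyo":12,"k":19,"o":71}
After op 19 (add /s 83): {"a":82,"csk":63,"hrd":94,"ir":34,"iyo":12,"k":19,"o":71,"s":83}
After op 20 (add /k 70): {"a":82,"csk":63,"hrd":94,"ir":34,"iyo":12,"k":70,"o":71,"s":83}
After op 21 (remove /csk): {"a":82,"hrd":94,"ir":34,"iyo":12,"k":70,"o":71,"s":83}
After op 22 (add /mk 16): {"a":82,"hrd":94,"ir":34,"iyo":12,"k":70,"mk":16,"o":71,"s":83}
Value at /mk: 16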